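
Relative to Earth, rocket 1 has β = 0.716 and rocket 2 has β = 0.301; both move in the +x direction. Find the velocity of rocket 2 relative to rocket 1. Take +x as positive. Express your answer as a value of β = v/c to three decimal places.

β = -0.529

β_A = 0.716, β_B = 0.301.
Transform to A's frame with the inverse velocity-addition law: u' = (u − v)/(1 − uv/c²), taking u = β_B and v = β_A.
u' = (0.301 − 0.716) / (1 − (0.716)(0.301)) = -0.4150/0.7845 = -0.5290.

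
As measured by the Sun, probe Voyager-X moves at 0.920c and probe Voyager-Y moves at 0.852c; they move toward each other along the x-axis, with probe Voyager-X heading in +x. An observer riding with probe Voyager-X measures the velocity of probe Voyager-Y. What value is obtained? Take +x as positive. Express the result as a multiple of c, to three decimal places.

-0.993c

β_A = 0.920, β_B = -0.852.
Transform to A's frame with the inverse velocity-addition law: u' = (u − v)/(1 − uv/c²), taking u = β_B and v = β_A.
u' = (-0.852 − 0.920) / (1 − (0.920)(-0.852)) = -1.7720/1.7838 = -0.9934.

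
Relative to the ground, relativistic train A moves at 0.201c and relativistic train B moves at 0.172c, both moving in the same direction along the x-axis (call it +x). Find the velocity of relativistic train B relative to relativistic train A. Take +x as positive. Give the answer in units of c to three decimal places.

β_A = 0.201, β_B = 0.172.
Transform to A's frame with the inverse velocity-addition law: u' = (u − v)/(1 − uv/c²), taking u = β_B and v = β_A.
u' = (0.172 − 0.201) / (1 − (0.201)(0.172)) = -0.0290/0.9654 = -0.0300.

-0.030c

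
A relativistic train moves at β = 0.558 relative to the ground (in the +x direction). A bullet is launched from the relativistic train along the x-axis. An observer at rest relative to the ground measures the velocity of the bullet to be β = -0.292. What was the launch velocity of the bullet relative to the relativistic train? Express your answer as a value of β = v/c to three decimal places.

Invert the composition law: u' = (u − v)/(1 − uv/c²).
u' = (-0.292 − 0.558) / (1 − (-0.292)(0.558)) = -0.8500/1.1629 = -0.7309.

β = -0.731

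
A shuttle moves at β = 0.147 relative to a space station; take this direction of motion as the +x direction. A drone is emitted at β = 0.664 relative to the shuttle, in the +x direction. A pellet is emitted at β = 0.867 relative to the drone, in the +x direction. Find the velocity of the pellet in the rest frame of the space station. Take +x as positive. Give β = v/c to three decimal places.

Apply u = (u' + v)/(1 + u'v/c²) successively, working outward toward the space station.
Start: velocity of the shuttle relative to the space station = 0.1470c.
Compose with the drone (u' = 0.664 in the shuttle frame): u_1 = (0.664 + 0.147) / (1 + 0.664·0.147) = 0.8110/1.0976 = 0.7389.
Compose with the pellet (u' = 0.867 in the drone frame): u_2 = (0.867 + 0.739) / (1 + 0.867·0.739) = 1.6059/1.6406 = 0.9788.

β = 0.979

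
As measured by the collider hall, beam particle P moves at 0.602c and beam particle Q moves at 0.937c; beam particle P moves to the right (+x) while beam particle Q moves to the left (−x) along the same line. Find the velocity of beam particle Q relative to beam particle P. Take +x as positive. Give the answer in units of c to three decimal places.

β_A = 0.602, β_B = -0.937.
Transform to A's frame with the inverse velocity-addition law: u' = (u − v)/(1 − uv/c²), taking u = β_B and v = β_A.
u' = (-0.937 − 0.602) / (1 − (0.602)(-0.937)) = -1.5390/1.5641 = -0.9840.

-0.984c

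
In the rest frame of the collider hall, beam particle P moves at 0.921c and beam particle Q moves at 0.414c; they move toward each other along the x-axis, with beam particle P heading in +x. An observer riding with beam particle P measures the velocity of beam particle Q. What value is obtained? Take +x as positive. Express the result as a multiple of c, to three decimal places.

β_A = 0.921, β_B = -0.414.
Transform to A's frame with the inverse velocity-addition law: u' = (u − v)/(1 − uv/c²), taking u = β_B and v = β_A.
u' = (-0.414 − 0.921) / (1 − (0.921)(-0.414)) = -1.3350/1.3813 = -0.9665.

-0.966c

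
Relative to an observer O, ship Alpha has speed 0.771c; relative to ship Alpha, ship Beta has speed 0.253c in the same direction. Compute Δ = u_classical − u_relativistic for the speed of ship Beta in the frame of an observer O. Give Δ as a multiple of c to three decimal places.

Δ = 0.167c

Galilean: u_cl = 0.253 + 0.771 = 1.0240.
Relativistic: u_rel = (0.253 + 0.771) / (1 + 0.253·0.771) = 1.0240/1.1951 = 0.8569.
Δ = 1.0240 − 0.8569 = 0.1671.
(The classical prediction exceeds c; the relativistic result does not.)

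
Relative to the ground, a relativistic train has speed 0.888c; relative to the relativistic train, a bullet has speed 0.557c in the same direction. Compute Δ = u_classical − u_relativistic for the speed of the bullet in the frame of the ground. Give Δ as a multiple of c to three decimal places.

Galilean: u_cl = 0.557 + 0.888 = 1.4450.
Relativistic: u_rel = (0.557 + 0.888) / (1 + 0.557·0.888) = 1.4450/1.4946 = 0.9668.
Δ = 1.4450 − 0.9668 = 0.4782.
(The classical prediction exceeds c; the relativistic result does not.)

Δ = 0.478c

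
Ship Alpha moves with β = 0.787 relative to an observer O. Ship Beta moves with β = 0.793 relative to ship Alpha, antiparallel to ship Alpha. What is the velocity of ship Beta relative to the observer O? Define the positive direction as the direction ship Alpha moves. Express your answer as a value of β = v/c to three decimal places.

β = -0.016

With v = 0.787 and u' = -0.793 (in units of c),
u = (u' + v)/(1 + u'v/c²):
u = (-0.793 + 0.787) / (1 + (-0.793)·0.787) = -0.0060/0.3759 = -0.0160
(Galilean addition would give -0.006c.)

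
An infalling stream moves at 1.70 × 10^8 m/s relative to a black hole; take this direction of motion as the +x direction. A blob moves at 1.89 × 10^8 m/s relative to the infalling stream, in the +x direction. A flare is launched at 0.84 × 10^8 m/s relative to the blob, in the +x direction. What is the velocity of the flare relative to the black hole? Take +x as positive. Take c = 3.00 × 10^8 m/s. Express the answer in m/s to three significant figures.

2.80 × 10^8 m/s

Apply u = (u' + v)/(1 + u'v/c²) successively, working outward toward the black hole.
(Dividing each given speed by c = 3.00 × 10^8 m/s to work in units of c.)
Start: velocity of the infalling stream relative to the black hole = 0.5667c.
Compose with the blob (u' = 0.630 in the infalling stream frame): u_1 = (0.630 + 0.567) / (1 + 0.630·0.567) = 1.1967/1.3570 = 0.8818.
Compose with the flare (u' = 0.280 in the blob frame): u_2 = (0.280 + 0.882) / (1 + 0.280·0.882) = 1.1618/1.2469 = 0.9318.
So u = 0.9318 × 3.00 × 10^8 m/s.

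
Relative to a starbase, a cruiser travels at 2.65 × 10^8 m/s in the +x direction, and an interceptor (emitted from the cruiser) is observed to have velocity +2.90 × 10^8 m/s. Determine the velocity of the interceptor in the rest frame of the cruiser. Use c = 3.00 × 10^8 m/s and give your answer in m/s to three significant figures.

v = 0.883c, u = 0.967c.
Invert the composition law: u' = (u − v)/(1 − uv/c²).
u' = (0.967 − 0.883) / (1 − (0.967)(0.883)) = 0.0833/0.1461 = 0.5703.
u' = 0.5703 × 3.00 × 10^8 m/s.

+1.71 × 10^8 m/s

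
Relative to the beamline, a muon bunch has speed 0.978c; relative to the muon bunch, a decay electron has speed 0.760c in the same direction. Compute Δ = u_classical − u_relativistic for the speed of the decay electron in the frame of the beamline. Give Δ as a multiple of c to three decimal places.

Δ = 0.741c

Galilean: u_cl = 0.760 + 0.978 = 1.7380.
Relativistic: u_rel = (0.760 + 0.978) / (1 + 0.760·0.978) = 1.7380/1.7433 = 0.9970.
Δ = 1.7380 − 0.9970 = 0.7410.
(The classical prediction exceeds c; the relativistic result does not.)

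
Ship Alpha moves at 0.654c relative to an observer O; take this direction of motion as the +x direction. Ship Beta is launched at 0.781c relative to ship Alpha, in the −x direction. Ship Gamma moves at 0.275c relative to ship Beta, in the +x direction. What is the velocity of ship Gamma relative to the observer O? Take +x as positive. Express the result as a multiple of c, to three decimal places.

Apply u = (u' + v)/(1 + u'v/c²) successively, working outward toward the observer O.
Start: velocity of ship Alpha relative to the observer O = 0.6540c.
Compose with ship Beta (u' = -0.781 in ship Alpha frame): u_1 = (-0.781 + 0.654) / (1 + (-0.781)·0.654) = -0.1270/0.4892 = -0.2596.
Compose with ship Gamma (u' = 0.275 in ship Beta frame): u_2 = (0.275 + (-0.260)) / (1 + 0.275·(-0.260)) = 0.0154/0.9286 = 0.0166.

+0.017c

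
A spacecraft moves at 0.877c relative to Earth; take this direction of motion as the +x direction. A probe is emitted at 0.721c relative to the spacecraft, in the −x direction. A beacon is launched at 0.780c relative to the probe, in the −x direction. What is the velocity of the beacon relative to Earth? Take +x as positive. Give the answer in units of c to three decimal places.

Apply u = (u' + v)/(1 + u'v/c²) successively, working outward toward Earth.
Start: velocity of the spacecraft relative to Earth = 0.8770c.
Compose with the probe (u' = -0.721 in the spacecraft frame): u_1 = (-0.721 + 0.877) / (1 + (-0.721)·0.877) = 0.1560/0.3677 = 0.4243.
Compose with the beacon (u' = -0.780 in the probe frame): u_2 = (-0.780 + 0.424) / (1 + (-0.780)·0.424) = -0.3557/0.6691 = -0.5317.

-0.532c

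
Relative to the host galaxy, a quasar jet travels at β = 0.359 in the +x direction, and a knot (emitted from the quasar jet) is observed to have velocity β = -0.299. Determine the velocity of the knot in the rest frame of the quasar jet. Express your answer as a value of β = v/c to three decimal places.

β = -0.594

Invert the composition law: u' = (u − v)/(1 − uv/c²).
u' = (-0.299 − 0.359) / (1 − (-0.299)(0.359)) = -0.6580/1.1073 = -0.5942.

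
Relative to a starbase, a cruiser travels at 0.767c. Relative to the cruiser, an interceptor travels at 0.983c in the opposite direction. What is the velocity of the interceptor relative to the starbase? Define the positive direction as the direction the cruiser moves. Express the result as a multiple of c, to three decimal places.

With v = 0.767 and u' = -0.983 (in units of c),
u = (u' + v)/(1 + u'v/c²):
u = (-0.983 + 0.767) / (1 + (-0.983)·0.767) = -0.2160/0.2460 = -0.8779
(Galilean addition would give -0.216c.)

-0.878c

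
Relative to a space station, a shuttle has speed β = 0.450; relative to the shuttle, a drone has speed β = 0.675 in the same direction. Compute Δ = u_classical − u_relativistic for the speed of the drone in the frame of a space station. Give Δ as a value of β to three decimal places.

Δ = 0.262

Galilean: u_cl = 0.675 + 0.450 = 1.1250.
Relativistic: u_rel = (0.675 + 0.450) / (1 + 0.675·0.450) = 1.1250/1.3037 = 0.8629.
Δ = 1.1250 − 0.8629 = 0.2621.
(The classical prediction exceeds c; the relativistic result does not.)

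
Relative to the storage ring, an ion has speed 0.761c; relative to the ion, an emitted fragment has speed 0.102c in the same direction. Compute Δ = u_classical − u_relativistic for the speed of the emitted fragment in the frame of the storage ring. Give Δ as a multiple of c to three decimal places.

Galilean: u_cl = 0.102 + 0.761 = 0.8630.
Relativistic: u_rel = (0.102 + 0.761) / (1 + 0.102·0.761) = 0.8630/1.0776 = 0.8008.
Δ = 0.8630 − 0.8008 = 0.0622.

Δ = 0.062c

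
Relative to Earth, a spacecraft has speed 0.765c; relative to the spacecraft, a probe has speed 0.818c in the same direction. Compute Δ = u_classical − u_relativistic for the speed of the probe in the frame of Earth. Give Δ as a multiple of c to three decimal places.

Δ = 0.609c

Galilean: u_cl = 0.818 + 0.765 = 1.5830.
Relativistic: u_rel = (0.818 + 0.765) / (1 + 0.818·0.765) = 1.5830/1.6258 = 0.9737.
Δ = 1.5830 − 0.9737 = 0.6093.
(The classical prediction exceeds c; the relativistic result does not.)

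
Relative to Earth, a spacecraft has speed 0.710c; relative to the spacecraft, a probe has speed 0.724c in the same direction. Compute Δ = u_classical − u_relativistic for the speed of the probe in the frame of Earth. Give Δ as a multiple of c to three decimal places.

Δ = 0.487c

Galilean: u_cl = 0.724 + 0.710 = 1.4340.
Relativistic: u_rel = (0.724 + 0.710) / (1 + 0.724·0.710) = 1.4340/1.5140 = 0.9471.
Δ = 1.4340 − 0.9471 = 0.4869.
(The classical prediction exceeds c; the relativistic result does not.)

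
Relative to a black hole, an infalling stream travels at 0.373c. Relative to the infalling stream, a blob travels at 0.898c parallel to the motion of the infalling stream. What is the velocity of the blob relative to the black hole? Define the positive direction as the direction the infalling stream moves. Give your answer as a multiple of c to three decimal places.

0.952c

With v = 0.373 and u' = 0.898 (in units of c),
u = (u' + v)/(1 + u'v/c²):
u = (0.898 + 0.373) / (1 + 0.898·0.373) = 1.2710/1.3350 = 0.9521
(Galilean addition would give +1.271c, exceeding c.)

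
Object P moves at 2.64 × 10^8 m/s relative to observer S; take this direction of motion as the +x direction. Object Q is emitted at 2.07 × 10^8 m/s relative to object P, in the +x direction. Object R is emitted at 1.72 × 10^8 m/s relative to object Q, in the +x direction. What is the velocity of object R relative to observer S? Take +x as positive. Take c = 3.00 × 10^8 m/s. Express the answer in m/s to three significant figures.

Apply u = (u' + v)/(1 + u'v/c²) successively, working outward toward observer S.
(Dividing each given speed by c = 3.00 × 10^8 m/s to work in units of c.)
Start: velocity of object P relative to observer S = 0.8800c.
Compose with object Q (u' = 0.690 in object P frame): u_1 = (0.690 + 0.880) / (1 + 0.690·0.880) = 1.5700/1.6072 = 0.9769.
Compose with object R (u' = 0.573 in object Q frame): u_2 = (0.573 + 0.977) / (1 + 0.573·0.977) = 1.5502/1.5601 = 0.9937.
So u = 0.9937 × 3.00 × 10^8 m/s.

2.98 × 10^8 m/s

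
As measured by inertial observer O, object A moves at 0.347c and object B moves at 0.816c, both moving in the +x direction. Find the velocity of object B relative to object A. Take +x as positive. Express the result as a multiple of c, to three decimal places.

β_A = 0.347, β_B = 0.816.
Transform to A's frame with the inverse velocity-addition law: u' = (u − v)/(1 − uv/c²), taking u = β_B and v = β_A.
u' = (0.816 − 0.347) / (1 − (0.347)(0.816)) = 0.4690/0.7168 = 0.6543.

+0.654c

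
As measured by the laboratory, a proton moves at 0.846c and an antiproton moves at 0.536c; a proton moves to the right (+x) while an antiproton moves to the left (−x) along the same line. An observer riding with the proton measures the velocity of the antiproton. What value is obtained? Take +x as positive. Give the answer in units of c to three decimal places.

β_A = 0.846, β_B = -0.536.
Transform to A's frame with the inverse velocity-addition law: u' = (u − v)/(1 − uv/c²), taking u = β_B and v = β_A.
u' = (-0.536 − 0.846) / (1 − (0.846)(-0.536)) = -1.3820/1.4535 = -0.9508.

-0.951c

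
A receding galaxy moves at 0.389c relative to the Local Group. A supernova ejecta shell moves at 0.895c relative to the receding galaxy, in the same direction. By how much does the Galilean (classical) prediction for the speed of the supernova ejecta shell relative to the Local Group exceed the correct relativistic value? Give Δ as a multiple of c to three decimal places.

Galilean: u_cl = 0.895 + 0.389 = 1.2840.
Relativistic: u_rel = (0.895 + 0.389) / (1 + 0.895·0.389) = 1.2840/1.3482 = 0.9524.
Δ = 1.2840 − 0.9524 = 0.3316.
(The classical prediction exceeds c; the relativistic result does not.)

Δ = 0.332c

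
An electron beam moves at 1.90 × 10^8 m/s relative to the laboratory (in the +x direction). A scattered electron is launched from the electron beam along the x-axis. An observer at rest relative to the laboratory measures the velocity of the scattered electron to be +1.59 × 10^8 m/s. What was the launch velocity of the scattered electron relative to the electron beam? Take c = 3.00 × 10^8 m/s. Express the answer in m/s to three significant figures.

-4.67 × 10^7 m/s

v = 0.633c, u = 0.530c.
Invert the composition law: u' = (u − v)/(1 − uv/c²).
u' = (0.530 − 0.633) / (1 − (0.530)(0.633)) = -0.1033/0.6643 = -0.1555.
u' = -0.1555 × 3.00 × 10^8 m/s.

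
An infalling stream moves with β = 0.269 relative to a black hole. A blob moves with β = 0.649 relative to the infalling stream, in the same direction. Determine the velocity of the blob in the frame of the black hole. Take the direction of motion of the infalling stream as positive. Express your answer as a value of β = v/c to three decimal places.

With v = 0.269 and u' = 0.649 (in units of c),
u = (u' + v)/(1 + u'v/c²):
u = (0.649 + 0.269) / (1 + 0.649·0.269) = 0.9180/1.1746 = 0.7816

β = 0.782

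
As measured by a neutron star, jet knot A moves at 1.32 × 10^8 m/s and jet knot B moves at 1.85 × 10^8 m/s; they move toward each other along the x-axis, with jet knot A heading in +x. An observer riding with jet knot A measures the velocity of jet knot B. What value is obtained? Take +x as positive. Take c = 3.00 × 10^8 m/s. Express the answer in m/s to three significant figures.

-2.49 × 10^8 m/s

β_A = 0.440, β_B = -0.617 (dividing each by c = 3.00 × 10^8 m/s).
Transform to A's frame with the inverse velocity-addition law: u' = (u − v)/(1 − uv/c²), taking u = β_B and v = β_A.
u' = (-0.617 − 0.440) / (1 − (0.440)(-0.617)) = -1.0567/1.2713 = -0.8311.
u' = -0.8311 × 3.00 × 10^8 m/s.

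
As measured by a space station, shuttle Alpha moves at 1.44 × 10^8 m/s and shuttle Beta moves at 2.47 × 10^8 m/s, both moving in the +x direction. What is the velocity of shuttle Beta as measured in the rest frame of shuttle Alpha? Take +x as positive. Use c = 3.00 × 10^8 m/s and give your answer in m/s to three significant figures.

+1.70 × 10^8 m/s

β_A = 0.480, β_B = 0.823 (dividing each by c = 3.00 × 10^8 m/s).
Transform to A's frame with the inverse velocity-addition law: u' = (u − v)/(1 − uv/c²), taking u = β_B and v = β_A.
u' = (0.823 − 0.480) / (1 − (0.480)(0.823)) = 0.3433/0.6048 = 0.5677.
u' = 0.5677 × 3.00 × 10^8 m/s.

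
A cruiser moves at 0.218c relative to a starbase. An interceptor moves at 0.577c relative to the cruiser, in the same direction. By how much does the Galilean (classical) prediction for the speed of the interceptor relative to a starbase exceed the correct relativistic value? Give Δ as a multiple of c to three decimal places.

Δ = 0.089c

Galilean: u_cl = 0.577 + 0.218 = 0.7950.
Relativistic: u_rel = (0.577 + 0.218) / (1 + 0.577·0.218) = 0.7950/1.1258 = 0.7062.
Δ = 0.7950 − 0.7062 = 0.0888.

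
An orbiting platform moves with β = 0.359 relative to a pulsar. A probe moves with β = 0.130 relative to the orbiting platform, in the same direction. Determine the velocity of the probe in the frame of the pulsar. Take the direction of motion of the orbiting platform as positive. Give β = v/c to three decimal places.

β = 0.467

With v = 0.359 and u' = 0.130 (in units of c),
u = (u' + v)/(1 + u'v/c²):
u = (0.130 + 0.359) / (1 + 0.130·0.359) = 0.4890/1.0467 = 0.4672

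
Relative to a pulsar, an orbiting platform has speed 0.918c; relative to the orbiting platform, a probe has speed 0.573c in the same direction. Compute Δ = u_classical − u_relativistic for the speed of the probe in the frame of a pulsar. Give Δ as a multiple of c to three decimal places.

Galilean: u_cl = 0.573 + 0.918 = 1.4910.
Relativistic: u_rel = (0.573 + 0.918) / (1 + 0.573·0.918) = 1.4910/1.5260 = 0.9771.
Δ = 1.4910 − 0.9771 = 0.5139.
(The classical prediction exceeds c; the relativistic result does not.)

Δ = 0.514c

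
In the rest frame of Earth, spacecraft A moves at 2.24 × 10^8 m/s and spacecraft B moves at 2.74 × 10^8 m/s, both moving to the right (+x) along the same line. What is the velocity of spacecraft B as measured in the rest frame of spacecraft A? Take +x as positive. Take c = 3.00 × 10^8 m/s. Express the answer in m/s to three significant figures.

β_A = 0.747, β_B = 0.913 (dividing each by c = 3.00 × 10^8 m/s).
Transform to A's frame with the inverse velocity-addition law: u' = (u − v)/(1 − uv/c²), taking u = β_B and v = β_A.
u' = (0.913 − 0.747) / (1 − (0.747)(0.913)) = 0.1667/0.3180 = 0.5240.
u' = 0.5240 × 3.00 × 10^8 m/s.

+1.57 × 10^8 m/s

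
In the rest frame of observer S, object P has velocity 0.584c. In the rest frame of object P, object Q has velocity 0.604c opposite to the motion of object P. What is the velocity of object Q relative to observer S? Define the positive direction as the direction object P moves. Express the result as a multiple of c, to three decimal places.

-0.031c

With v = 0.584 and u' = -0.604 (in units of c),
u = (u' + v)/(1 + u'v/c²):
u = (-0.604 + 0.584) / (1 + (-0.604)·0.584) = -0.0200/0.6473 = -0.0309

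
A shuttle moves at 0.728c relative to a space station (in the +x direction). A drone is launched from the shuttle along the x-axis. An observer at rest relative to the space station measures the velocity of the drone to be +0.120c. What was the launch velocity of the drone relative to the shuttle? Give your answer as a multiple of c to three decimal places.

-0.666c

Invert the composition law: u' = (u − v)/(1 − uv/c²).
u' = (0.120 − 0.728) / (1 − (0.120)(0.728)) = -0.6080/0.9126 = -0.6662.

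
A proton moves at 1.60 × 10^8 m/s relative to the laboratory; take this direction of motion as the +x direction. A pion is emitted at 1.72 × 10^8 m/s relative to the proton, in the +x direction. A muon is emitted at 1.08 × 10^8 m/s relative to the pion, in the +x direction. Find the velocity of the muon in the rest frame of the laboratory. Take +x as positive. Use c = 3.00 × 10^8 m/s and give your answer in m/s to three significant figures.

2.78 × 10^8 m/s

Apply u = (u' + v)/(1 + u'v/c²) successively, working outward toward the laboratory.
(Dividing each given speed by c = 3.00 × 10^8 m/s to work in units of c.)
Start: velocity of the proton relative to the laboratory = 0.5333c.
Compose with the pion (u' = 0.573 in the proton frame): u_1 = (0.573 + 0.533) / (1 + 0.573·0.533) = 1.1067/1.3058 = 0.8475.
Compose with the muon (u' = 0.360 in the pion frame): u_2 = (0.360 + 0.848) / (1 + 0.360·0.848) = 1.2075/1.3051 = 0.9252.
So u = 0.9252 × 3.00 × 10^8 m/s.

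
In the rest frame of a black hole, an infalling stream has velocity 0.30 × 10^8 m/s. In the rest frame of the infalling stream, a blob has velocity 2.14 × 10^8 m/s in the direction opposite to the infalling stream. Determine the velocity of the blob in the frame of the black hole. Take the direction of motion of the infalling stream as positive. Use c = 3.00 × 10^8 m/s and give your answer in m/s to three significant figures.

-1.98 × 10^8 m/s

In units of c (dividing by 3.00 × 10^8 m/s): v = 0.100, u' = -0.713.
u = (u' + v)/(1 + u'v/c²):
u = (-0.713 + 0.100) / (1 + (-0.713)·0.100) = -0.6133/0.9287 = -0.6604
(Galilean addition would give -0.613c.)
Converting back: u = -0.6604 × 3.00 × 10^8 m/s.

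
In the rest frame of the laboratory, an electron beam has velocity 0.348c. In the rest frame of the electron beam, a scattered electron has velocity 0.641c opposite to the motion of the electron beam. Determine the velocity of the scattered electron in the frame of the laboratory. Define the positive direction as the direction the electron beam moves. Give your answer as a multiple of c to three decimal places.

-0.377c

With v = 0.348 and u' = -0.641 (in units of c),
u = (u' + v)/(1 + u'v/c²):
u = (-0.641 + 0.348) / (1 + (-0.641)·0.348) = -0.2930/0.7769 = -0.3771
(Galilean addition would give -0.293c.)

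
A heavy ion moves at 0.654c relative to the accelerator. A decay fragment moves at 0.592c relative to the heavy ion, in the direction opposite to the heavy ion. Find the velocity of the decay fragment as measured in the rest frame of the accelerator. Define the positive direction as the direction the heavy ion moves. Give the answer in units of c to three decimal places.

With v = 0.654 and u' = -0.592 (in units of c),
u = (u' + v)/(1 + u'v/c²):
u = (-0.592 + 0.654) / (1 + (-0.592)·0.654) = 0.0620/0.6128 = 0.1012

+0.101c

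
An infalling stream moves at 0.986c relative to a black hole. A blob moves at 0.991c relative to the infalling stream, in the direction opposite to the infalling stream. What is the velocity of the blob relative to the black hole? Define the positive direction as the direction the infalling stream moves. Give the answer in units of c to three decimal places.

-0.219c

With v = 0.986 and u' = -0.991 (in units of c),
u = (u' + v)/(1 + u'v/c²):
u = (-0.991 + 0.986) / (1 + (-0.991)·0.986) = -0.0050/0.0229 = -0.2186
(Galilean addition would give -0.005c.)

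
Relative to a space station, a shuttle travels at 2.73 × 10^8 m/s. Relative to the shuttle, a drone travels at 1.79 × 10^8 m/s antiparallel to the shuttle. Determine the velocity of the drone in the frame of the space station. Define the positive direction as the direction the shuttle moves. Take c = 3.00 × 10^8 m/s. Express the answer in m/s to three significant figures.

+2.06 × 10^8 m/s

In units of c (dividing by 3.00 × 10^8 m/s): v = 0.910, u' = -0.597.
u = (u' + v)/(1 + u'v/c²):
u = (-0.597 + 0.910) / (1 + (-0.597)·0.910) = 0.3133/0.4570 = 0.6856
Converting back: u = 0.6856 × 3.00 × 10^8 m/s.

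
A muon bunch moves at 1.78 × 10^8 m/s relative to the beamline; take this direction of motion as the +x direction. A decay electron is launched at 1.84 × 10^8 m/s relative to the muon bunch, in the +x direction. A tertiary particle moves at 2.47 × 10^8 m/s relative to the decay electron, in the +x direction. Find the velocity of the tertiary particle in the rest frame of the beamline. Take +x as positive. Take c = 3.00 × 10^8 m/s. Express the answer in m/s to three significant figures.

2.96 × 10^8 m/s

Apply u = (u' + v)/(1 + u'v/c²) successively, working outward toward the beamline.
(Dividing each given speed by c = 3.00 × 10^8 m/s to work in units of c.)
Start: velocity of the muon bunch relative to the beamline = 0.5933c.
Compose with the decay electron (u' = 0.613 in the muon bunch frame): u_1 = (0.613 + 0.593) / (1 + 0.613·0.593) = 1.2067/1.3639 = 0.8847.
Compose with the tertiary particle (u' = 0.823 in the decay electron frame): u_2 = (0.823 + 0.885) / (1 + 0.823·0.885) = 1.7080/1.7284 = 0.9882.
So u = 0.9882 × 3.00 × 10^8 m/s.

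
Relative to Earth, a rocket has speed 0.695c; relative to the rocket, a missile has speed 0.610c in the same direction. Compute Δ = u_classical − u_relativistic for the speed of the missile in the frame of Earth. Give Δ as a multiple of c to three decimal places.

Δ = 0.389c

Galilean: u_cl = 0.610 + 0.695 = 1.3050.
Relativistic: u_rel = (0.610 + 0.695) / (1 + 0.610·0.695) = 1.3050/1.4240 = 0.9165.
Δ = 1.3050 − 0.9165 = 0.3885.
(The classical prediction exceeds c; the relativistic result does not.)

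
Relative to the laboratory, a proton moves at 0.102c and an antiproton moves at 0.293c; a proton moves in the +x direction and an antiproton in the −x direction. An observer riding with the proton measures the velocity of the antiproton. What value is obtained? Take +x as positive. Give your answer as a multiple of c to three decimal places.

-0.384c

β_A = 0.102, β_B = -0.293.
Transform to A's frame with the inverse velocity-addition law: u' = (u − v)/(1 − uv/c²), taking u = β_B and v = β_A.
u' = (-0.293 − 0.102) / (1 − (0.102)(-0.293)) = -0.3950/1.0299 = -0.3835.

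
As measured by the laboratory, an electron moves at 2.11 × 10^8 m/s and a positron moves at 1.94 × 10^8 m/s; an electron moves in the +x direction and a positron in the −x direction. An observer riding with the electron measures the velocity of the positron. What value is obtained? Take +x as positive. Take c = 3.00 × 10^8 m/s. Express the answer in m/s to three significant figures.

β_A = 0.703, β_B = -0.647 (dividing each by c = 3.00 × 10^8 m/s).
Transform to A's frame with the inverse velocity-addition law: u' = (u − v)/(1 − uv/c²), taking u = β_B and v = β_A.
u' = (-0.647 − 0.703) / (1 − (0.703)(-0.647)) = -1.3500/1.4548 = -0.9279.
u' = -0.9279 × 3.00 × 10^8 m/s.

-2.78 × 10^8 m/s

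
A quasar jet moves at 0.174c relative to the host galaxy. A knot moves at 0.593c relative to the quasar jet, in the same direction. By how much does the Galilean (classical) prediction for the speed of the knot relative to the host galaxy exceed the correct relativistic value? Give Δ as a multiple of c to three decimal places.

Δ = 0.072c

Galilean: u_cl = 0.593 + 0.174 = 0.7670.
Relativistic: u_rel = (0.593 + 0.174) / (1 + 0.593·0.174) = 0.7670/1.1032 = 0.6953.
Δ = 0.7670 − 0.6953 = 0.0717.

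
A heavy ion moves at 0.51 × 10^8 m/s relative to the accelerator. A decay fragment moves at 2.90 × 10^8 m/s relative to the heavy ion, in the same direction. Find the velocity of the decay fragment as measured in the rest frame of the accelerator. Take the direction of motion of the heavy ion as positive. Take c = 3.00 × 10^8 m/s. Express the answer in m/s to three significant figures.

In units of c (dividing by 3.00 × 10^8 m/s): v = 0.170, u' = 0.967.
u = (u' + v)/(1 + u'v/c²):
u = (0.967 + 0.170) / (1 + 0.967·0.170) = 1.1367/1.1643 = 0.9762
(Galilean addition would give +1.137c, exceeding c.)
Converting back: u = 0.9762 × 3.00 × 10^8 m/s.

2.93 × 10^8 m/s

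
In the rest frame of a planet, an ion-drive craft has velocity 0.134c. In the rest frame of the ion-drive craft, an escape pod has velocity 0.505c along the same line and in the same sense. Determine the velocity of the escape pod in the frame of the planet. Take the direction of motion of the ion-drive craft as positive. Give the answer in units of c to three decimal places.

0.598c

With v = 0.134 and u' = 0.505 (in units of c),
u = (u' + v)/(1 + u'v/c²):
u = (0.505 + 0.134) / (1 + 0.505·0.134) = 0.6390/1.0677 = 0.5985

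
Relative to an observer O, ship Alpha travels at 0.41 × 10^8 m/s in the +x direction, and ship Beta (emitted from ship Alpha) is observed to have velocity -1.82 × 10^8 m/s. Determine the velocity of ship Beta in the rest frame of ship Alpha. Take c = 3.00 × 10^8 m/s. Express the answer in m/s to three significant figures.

v = 0.137c, u = -0.607c.
Invert the composition law: u' = (u − v)/(1 − uv/c²).
u' = (-0.607 − 0.137) / (1 − (-0.607)(0.137)) = -0.7433/1.0829 = -0.6864.
u' = -0.6864 × 3.00 × 10^8 m/s.

-2.06 × 10^8 m/s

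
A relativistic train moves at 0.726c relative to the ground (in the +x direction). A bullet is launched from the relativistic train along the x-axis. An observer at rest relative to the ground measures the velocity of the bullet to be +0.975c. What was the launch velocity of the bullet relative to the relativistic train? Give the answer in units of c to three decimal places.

Invert the composition law: u' = (u − v)/(1 − uv/c²).
u' = (0.975 − 0.726) / (1 − (0.975)(0.726)) = 0.2490/0.2922 = 0.8523.

+0.852c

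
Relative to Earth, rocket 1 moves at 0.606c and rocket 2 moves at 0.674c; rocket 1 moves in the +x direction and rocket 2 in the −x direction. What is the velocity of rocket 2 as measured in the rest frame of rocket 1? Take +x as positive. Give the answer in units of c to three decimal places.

β_A = 0.606, β_B = -0.674.
Transform to A's frame with the inverse velocity-addition law: u' = (u − v)/(1 − uv/c²), taking u = β_B and v = β_A.
u' = (-0.674 − 0.606) / (1 − (0.606)(-0.674)) = -1.2800/1.4084 = -0.9088.

-0.909c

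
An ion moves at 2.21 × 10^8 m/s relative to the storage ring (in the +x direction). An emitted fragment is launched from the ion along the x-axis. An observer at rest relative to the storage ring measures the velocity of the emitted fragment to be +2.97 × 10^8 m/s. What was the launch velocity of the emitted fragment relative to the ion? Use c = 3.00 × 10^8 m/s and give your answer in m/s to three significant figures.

v = 0.737c, u = 0.990c.
Invert the composition law: u' = (u − v)/(1 − uv/c²).
u' = (0.990 − 0.737) / (1 − (0.990)(0.737)) = 0.2533/0.2707 = 0.9358.
u' = 0.9358 × 3.00 × 10^8 m/s.

+2.81 × 10^8 m/s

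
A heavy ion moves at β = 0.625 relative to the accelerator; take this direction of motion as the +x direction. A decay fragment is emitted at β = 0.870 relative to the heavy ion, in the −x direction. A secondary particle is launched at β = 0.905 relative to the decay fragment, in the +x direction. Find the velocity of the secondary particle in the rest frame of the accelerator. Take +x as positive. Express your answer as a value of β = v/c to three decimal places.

Apply u = (u' + v)/(1 + u'v/c²) successively, working outward toward the accelerator.
Start: velocity of the heavy ion relative to the accelerator = 0.6250c.
Compose with the decay fragment (u' = -0.870 in the heavy ion frame): u_1 = (-0.870 + 0.625) / (1 + (-0.870)·0.625) = -0.2450/0.4562 = -0.5370.
Compose with the secondary particle (u' = 0.905 in the decay fragment frame): u_2 = (0.905 + (-0.537)) / (1 + 0.905·(-0.537)) = 0.3680/0.5140 = 0.7159.

β = +0.716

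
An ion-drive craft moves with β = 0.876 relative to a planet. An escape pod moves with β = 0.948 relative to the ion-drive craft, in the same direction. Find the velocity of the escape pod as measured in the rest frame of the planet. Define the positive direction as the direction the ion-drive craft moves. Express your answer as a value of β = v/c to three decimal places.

β = 0.996

With v = 0.876 and u' = 0.948 (in units of c),
u = (u' + v)/(1 + u'v/c²):
u = (0.948 + 0.876) / (1 + 0.948·0.876) = 1.8240/1.8304 = 0.9965
(Galilean addition would give +1.824c, exceeding c.)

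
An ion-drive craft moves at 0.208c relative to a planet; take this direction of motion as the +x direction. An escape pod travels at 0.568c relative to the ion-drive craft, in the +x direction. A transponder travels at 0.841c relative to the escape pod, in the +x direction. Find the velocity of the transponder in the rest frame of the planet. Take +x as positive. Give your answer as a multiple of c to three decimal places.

0.969c

Apply u = (u' + v)/(1 + u'v/c²) successively, working outward toward the planet.
Start: velocity of the ion-drive craft relative to the planet = 0.2080c.
Compose with the escape pod (u' = 0.568 in the ion-drive craft frame): u_1 = (0.568 + 0.208) / (1 + 0.568·0.208) = 0.7760/1.1181 = 0.6940.
Compose with the transponder (u' = 0.841 in the escape pod frame): u_2 = (0.841 + 0.694) / (1 + 0.841·0.694) = 1.5350/1.5837 = 0.9693.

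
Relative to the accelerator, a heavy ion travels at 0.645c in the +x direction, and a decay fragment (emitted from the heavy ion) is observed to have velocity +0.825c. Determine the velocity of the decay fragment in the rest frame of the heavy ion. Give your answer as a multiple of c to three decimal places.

Invert the composition law: u' = (u − v)/(1 − uv/c²).
u' = (0.825 − 0.645) / (1 − (0.825)(0.645)) = 0.1800/0.4679 = 0.3847.

+0.385c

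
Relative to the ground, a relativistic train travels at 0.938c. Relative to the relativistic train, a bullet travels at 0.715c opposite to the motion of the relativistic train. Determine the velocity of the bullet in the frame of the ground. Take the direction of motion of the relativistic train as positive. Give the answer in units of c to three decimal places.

+0.677c

With v = 0.938 and u' = -0.715 (in units of c),
u = (u' + v)/(1 + u'v/c²):
u = (-0.715 + 0.938) / (1 + (-0.715)·0.938) = 0.2230/0.3293 = 0.6771
(Galilean addition would give +0.223c.)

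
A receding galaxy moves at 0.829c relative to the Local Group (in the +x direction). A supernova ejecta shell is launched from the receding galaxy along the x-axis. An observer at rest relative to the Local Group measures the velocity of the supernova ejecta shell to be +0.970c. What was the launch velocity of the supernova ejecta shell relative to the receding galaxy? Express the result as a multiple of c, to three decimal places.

Invert the composition law: u' = (u − v)/(1 − uv/c²).
u' = (0.970 − 0.829) / (1 − (0.970)(0.829)) = 0.1410/0.1959 = 0.7199.

+0.720c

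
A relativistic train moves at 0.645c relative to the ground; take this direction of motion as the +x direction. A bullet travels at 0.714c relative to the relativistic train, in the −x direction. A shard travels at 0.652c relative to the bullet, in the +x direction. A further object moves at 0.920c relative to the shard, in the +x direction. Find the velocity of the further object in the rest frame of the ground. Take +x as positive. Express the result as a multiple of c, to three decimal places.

+0.978c

Apply u = (u' + v)/(1 + u'v/c²) successively, working outward toward the ground.
Start: velocity of the relativistic train relative to the ground = 0.6450c.
Compose with the bullet (u' = -0.714 in the relativistic train frame): u_1 = (-0.714 + 0.645) / (1 + (-0.714)·0.645) = -0.0690/0.5395 = -0.1279.
Compose with the shard (u' = 0.652 in the bullet frame): u_2 = (0.652 + (-0.128)) / (1 + 0.652·(-0.128)) = 0.5241/0.9166 = 0.5718.
Compose with the further object (u' = 0.920 in the shard frame): u_3 = (0.920 + 0.572) / (1 + 0.920·0.572) = 1.4918/1.5260 = 0.9776.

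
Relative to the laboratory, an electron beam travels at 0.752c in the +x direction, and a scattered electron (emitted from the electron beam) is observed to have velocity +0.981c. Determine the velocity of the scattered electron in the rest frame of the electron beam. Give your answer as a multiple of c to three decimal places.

+0.873c

Invert the composition law: u' = (u − v)/(1 − uv/c²).
u' = (0.981 − 0.752) / (1 − (0.981)(0.752)) = 0.2290/0.2623 = 0.8731.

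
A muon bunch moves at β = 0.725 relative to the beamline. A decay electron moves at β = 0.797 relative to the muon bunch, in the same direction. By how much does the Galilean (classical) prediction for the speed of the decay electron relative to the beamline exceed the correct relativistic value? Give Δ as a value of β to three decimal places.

Galilean: u_cl = 0.797 + 0.725 = 1.5220.
Relativistic: u_rel = (0.797 + 0.725) / (1 + 0.797·0.725) = 1.5220/1.5778 = 0.9646.
Δ = 1.5220 − 0.9646 = 0.5574.
(The classical prediction exceeds c; the relativistic result does not.)

Δ = 0.557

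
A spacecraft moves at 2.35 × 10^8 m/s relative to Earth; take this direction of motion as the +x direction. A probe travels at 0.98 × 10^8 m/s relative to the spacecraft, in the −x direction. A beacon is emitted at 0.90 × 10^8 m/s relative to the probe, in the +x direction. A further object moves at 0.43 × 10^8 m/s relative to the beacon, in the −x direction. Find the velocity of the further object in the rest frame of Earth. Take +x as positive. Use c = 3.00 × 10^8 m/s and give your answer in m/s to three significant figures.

+2.12 × 10^8 m/s

Apply u = (u' + v)/(1 + u'v/c²) successively, working outward toward Earth.
(Dividing each given speed by c = 3.00 × 10^8 m/s to work in units of c.)
Start: velocity of the spacecraft relative to Earth = 0.7833c.
Compose with the probe (u' = -0.327 in the spacecraft frame): u_1 = (-0.327 + 0.783) / (1 + (-0.327)·0.783) = 0.4567/0.7441 = 0.6137.
Compose with the beacon (u' = 0.300 in the probe frame): u_2 = (0.300 + 0.614) / (1 + 0.300·0.614) = 0.9137/1.1841 = 0.7716.
Compose with the further object (u' = -0.143 in the beacon frame): u_3 = (-0.143 + 0.772) / (1 + (-0.143)·0.772) = 0.6283/0.8894 = 0.7064.
So u = 0.7064 × 3.00 × 10^8 m/s.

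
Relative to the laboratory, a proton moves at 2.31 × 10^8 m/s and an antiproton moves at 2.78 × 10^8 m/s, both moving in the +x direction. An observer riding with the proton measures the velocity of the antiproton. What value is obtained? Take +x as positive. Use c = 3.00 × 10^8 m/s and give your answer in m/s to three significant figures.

+1.64 × 10^8 m/s

β_A = 0.770, β_B = 0.927 (dividing each by c = 3.00 × 10^8 m/s).
Transform to A's frame with the inverse velocity-addition law: u' = (u − v)/(1 − uv/c²), taking u = β_B and v = β_A.
u' = (0.927 − 0.770) / (1 − (0.770)(0.927)) = 0.1567/0.2865 = 0.5469.
u' = 0.5469 × 3.00 × 10^8 m/s.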